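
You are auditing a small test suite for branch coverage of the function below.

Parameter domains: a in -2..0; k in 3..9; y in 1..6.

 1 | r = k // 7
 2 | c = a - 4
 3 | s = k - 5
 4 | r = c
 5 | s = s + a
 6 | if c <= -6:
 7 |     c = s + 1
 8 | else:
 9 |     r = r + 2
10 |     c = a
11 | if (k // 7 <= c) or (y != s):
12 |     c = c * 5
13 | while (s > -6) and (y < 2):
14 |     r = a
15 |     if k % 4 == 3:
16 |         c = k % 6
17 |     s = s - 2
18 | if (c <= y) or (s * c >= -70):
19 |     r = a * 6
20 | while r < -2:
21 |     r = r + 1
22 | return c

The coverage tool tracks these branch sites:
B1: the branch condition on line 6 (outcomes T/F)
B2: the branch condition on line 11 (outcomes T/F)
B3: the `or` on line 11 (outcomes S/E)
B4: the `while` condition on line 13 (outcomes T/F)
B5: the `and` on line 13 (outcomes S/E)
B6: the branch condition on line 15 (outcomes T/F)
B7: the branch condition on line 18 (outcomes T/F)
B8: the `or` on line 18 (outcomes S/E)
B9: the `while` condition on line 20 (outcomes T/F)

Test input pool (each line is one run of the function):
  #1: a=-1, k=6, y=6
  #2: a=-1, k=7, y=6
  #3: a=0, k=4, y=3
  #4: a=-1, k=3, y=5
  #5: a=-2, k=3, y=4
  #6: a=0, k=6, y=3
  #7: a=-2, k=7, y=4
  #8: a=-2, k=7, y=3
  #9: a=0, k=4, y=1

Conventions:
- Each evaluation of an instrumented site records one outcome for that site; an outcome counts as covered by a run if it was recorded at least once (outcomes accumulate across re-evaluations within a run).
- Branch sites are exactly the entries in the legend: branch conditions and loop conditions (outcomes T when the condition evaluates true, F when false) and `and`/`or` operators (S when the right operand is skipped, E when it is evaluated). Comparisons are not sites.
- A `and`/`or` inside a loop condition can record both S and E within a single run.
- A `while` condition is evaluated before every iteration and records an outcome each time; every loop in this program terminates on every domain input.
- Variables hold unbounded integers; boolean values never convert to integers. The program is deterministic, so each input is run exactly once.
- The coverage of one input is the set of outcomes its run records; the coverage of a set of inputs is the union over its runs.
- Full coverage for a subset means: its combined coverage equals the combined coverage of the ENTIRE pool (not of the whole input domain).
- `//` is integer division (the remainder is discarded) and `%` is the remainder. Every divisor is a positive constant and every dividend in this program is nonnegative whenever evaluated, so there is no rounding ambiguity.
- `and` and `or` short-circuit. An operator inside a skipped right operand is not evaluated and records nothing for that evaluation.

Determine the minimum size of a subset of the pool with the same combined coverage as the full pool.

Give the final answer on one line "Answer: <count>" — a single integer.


input #1, a=-1, k=6, y=6: events B1->F, B3->E, B2->T, B5->E, B4->F, B8->S, B7->T, B9->T, B9->T, B9->T, B9->T, B9->F; outcomes B1=F, B2=T, B3=E, B4=F, B5=E, B7=T, B8=S, B9=T, B9=F
input #2, a=-1, k=7, y=6: events B1->F, B3->E, B2->T, B5->E, B4->F, B8->S, B7->T, B9->T, B9->T, B9->T, B9->T, B9->F; outcomes B1=F, B2=T, B3=E, B4=F, B5=E, B7=T, B8=S, B9=T, B9=F
input #3, a=0, k=4, y=3: events B1->F, B3->S, B2->T, B5->E, B4->F, B8->S, B7->T, B9->F; outcomes B1=F, B2=T, B3=S, B4=F, B5=E, B7=T, B8=S, B9=F
input #4, a=-1, k=3, y=5: events B1->F, B3->E, B2->T, B5->E, B4->F, B8->S, B7->T, B9->T, B9->T, B9->T, B9->T, B9->F; outcomes B1=F, B2=T, B3=E, B4=F, B5=E, B7=T, B8=S, B9=T, B9=F
input #5, a=-2, k=3, y=4: events B1->T, B3->E, B2->T, B5->E, B4->F, B8->S, B7->T, B9->T, B9->T, B9->T, B9->T, B9->T, B9->T, B9->T, ...; outcomes B1=T, B2=T, B3=E, B4=F, B5=E, B7=T, B8=S, B9=T, B9=F
input #6, a=0, k=6, y=3: events B1->F, B3->S, B2->T, B5->E, B4->F, B8->S, B7->T, B9->F; outcomes B1=F, B2=T, B3=S, B4=F, B5=E, B7=T, B8=S, B9=F
input #7, a=-2, k=7, y=4: events B1->T, B3->S, B2->T, B5->E, B4->F, B8->E, B7->T, B9->T, B9->T, B9->T, B9->T, B9->T, B9->T, B9->T, ...; outcomes B1=T, B2=T, B3=S, B4=F, B5=E, B7=T, B8=E, B9=T, B9=F
input #8, a=-2, k=7, y=3: events B1->T, B3->S, B2->T, B5->E, B4->F, B8->E, B7->T, B9->T, B9->T, B9->T, B9->T, B9->T, B9->T, B9->T, ...; outcomes B1=T, B2=T, B3=S, B4=F, B5=E, B7=T, B8=E, B9=T, B9=F
input #9, a=0, k=4, y=1: events B1->F, B3->S, B2->T, B5->E, B4->T, B6->F, B5->E, B4->T, B6->F, B5->E, B4->T, B6->F, B5->S, B4->F, ...; outcomes B1=F, B2=T, B3=S, B4=T, B4=F, B5=S, B5=E, B6=F, B7=T, B8=S, B9=F
union over all inputs: B1=T, B1=F, B2=T, B3=S, B3=E, B4=T, B4=F, B5=S, B5=E, B6=F, B7=T, B8=S, B8=E, B9=T, B9=F (15 outcomes)
size 1 is not enough: best union over all size-1 subsets is 11/15
size 2 is not enough: best union over all size-2 subsets is 14/15
inputs {1, 7, 9} (size 3) cover everything; no size-3 subset with a lexicographically smaller index list covers all 15
Answer: 3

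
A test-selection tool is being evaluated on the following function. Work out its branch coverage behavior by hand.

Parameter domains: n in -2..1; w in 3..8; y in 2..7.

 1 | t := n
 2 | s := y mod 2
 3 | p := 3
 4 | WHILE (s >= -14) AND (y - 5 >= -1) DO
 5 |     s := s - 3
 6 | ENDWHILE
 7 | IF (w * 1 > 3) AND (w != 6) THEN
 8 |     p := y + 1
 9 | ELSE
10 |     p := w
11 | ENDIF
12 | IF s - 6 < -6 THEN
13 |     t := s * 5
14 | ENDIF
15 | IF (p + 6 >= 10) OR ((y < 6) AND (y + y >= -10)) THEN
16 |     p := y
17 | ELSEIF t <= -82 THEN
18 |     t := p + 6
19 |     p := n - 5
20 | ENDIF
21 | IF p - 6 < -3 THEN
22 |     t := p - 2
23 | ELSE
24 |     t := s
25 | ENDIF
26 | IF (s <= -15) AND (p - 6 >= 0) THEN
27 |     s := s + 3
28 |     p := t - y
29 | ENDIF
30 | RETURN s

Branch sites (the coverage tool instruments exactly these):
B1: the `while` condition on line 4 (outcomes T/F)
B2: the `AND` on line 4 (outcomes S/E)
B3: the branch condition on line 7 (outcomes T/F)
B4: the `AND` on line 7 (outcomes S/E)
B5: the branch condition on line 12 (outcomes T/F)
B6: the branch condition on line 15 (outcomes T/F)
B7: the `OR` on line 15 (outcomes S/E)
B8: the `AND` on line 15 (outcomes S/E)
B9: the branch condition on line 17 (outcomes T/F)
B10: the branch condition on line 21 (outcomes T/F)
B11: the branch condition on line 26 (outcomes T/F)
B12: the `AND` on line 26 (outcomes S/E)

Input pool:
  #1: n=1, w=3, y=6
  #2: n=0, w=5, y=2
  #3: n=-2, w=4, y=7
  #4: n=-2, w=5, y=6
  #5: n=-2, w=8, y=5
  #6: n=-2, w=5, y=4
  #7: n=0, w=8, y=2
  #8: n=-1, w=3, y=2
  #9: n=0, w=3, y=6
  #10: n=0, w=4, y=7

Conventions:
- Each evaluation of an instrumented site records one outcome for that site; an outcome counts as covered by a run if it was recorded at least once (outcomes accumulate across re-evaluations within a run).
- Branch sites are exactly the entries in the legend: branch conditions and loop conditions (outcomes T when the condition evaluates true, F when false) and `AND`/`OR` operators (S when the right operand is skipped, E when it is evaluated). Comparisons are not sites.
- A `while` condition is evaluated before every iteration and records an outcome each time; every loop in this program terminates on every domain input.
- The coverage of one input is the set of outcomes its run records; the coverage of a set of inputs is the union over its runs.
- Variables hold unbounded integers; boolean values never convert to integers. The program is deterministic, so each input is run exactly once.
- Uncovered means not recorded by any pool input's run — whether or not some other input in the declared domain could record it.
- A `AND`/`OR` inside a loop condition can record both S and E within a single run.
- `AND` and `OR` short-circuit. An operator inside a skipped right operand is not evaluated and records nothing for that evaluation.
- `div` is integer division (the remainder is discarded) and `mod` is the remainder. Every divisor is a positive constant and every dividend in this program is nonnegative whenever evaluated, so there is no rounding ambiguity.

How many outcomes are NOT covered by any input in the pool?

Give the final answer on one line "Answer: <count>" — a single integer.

input #1 (n=1, w=3, y=6): events B2->E, B1->T, B2->E, B1->T, B2->E, B1->T, B2->E, B1->T, B2->E, B1->T, B2->S, B1->F, B4->S, B3->F, ...; covers B1=T, B1=F, B2=S, B2=E, B3=F, B4=S, B5=T, B6=F, B7=E, B8=S, B9=F, B10=F, B11=F, B12=E
input #2 (n=0, w=5, y=2): events B2->E, B1->F, B4->E, B3->T, B5->F, B7->E, B8->E, B6->T, B10->T, B12->S, B11->F; covers B1=F, B2=E, B3=T, B4=E, B5=F, B6=T, B7=E, B8=E, B10=T, B11=F, B12=S
input #3 (n=-2, w=4, y=7): events B2->E, B1->T, B2->E, B1->T, B2->E, B1->T, B2->E, B1->T, B2->E, B1->T, B2->E, B1->T, B2->S, B1->F, ...; covers B1=T, B1=F, B2=S, B2=E, B3=T, B4=E, B5=T, B6=T, B7=S, B10=F, B11=T, B12=E
input #4 (n=-2, w=5, y=6): events B2->E, B1->T, B2->E, B1->T, B2->E, B1->T, B2->E, B1->T, B2->E, B1->T, B2->S, B1->F, B4->E, B3->T, ...; covers B1=T, B1=F, B2=S, B2=E, B3=T, B4=E, B5=T, B6=T, B7=S, B10=F, B11=T, B12=E
input #5 (n=-2, w=8, y=5): events B2->E, B1->T, B2->E, B1->T, B2->E, B1->T, B2->E, B1->T, B2->E, B1->T, B2->E, B1->T, B2->S, B1->F, ...; covers B1=T, B1=F, B2=S, B2=E, B3=T, B4=E, B5=T, B6=T, B7=S, B10=F, B11=F, B12=E
input #6 (n=-2, w=5, y=4): events B2->E, B1->T, B2->E, B1->T, B2->E, B1->T, B2->E, B1->T, B2->E, B1->T, B2->S, B1->F, B4->E, B3->T, ...; covers B1=T, B1=F, B2=S, B2=E, B3=T, B4=E, B5=T, B6=T, B7=S, B10=F, B11=F, B12=E
input #7 (n=0, w=8, y=2): events B2->E, B1->F, B4->E, B3->T, B5->F, B7->E, B8->E, B6->T, B10->T, B12->S, B11->F; covers B1=F, B2=E, B3=T, B4=E, B5=F, B6=T, B7=E, B8=E, B10=T, B11=F, B12=S
input #8 (n=-1, w=3, y=2): events B2->E, B1->F, B4->S, B3->F, B5->F, B7->E, B8->E, B6->T, B10->T, B12->S, B11->F; covers B1=F, B2=E, B3=F, B4=S, B5=F, B6=T, B7=E, B8=E, B10=T, B11=F, B12=S
input #9 (n=0, w=3, y=6): events B2->E, B1->T, B2->E, B1->T, B2->E, B1->T, B2->E, B1->T, B2->E, B1->T, B2->S, B1->F, B4->S, B3->F, ...; covers B1=T, B1=F, B2=S, B2=E, B3=F, B4=S, B5=T, B6=F, B7=E, B8=S, B9=F, B10=F, B11=F, B12=E
input #10 (n=0, w=4, y=7): events B2->E, B1->T, B2->E, B1->T, B2->E, B1->T, B2->E, B1->T, B2->E, B1->T, B2->E, B1->T, B2->S, B1->F, ...; covers B1=T, B1=F, B2=S, B2=E, B3=T, B4=E, B5=T, B6=T, B7=S, B10=F, B11=T, B12=E
union over the pool: B1=T, B1=F, B2=S, B2=E, B3=T, B3=F, B4=S, B4=E, B5=T, B5=F, B6=T, B6=F, B7=S, B7=E, B8=S, B8=E, B9=F, B10=T, B10=F, B11=T, B11=F, B12=S, B12=E
uncovered (1 of 24): B9=T

Answer: 1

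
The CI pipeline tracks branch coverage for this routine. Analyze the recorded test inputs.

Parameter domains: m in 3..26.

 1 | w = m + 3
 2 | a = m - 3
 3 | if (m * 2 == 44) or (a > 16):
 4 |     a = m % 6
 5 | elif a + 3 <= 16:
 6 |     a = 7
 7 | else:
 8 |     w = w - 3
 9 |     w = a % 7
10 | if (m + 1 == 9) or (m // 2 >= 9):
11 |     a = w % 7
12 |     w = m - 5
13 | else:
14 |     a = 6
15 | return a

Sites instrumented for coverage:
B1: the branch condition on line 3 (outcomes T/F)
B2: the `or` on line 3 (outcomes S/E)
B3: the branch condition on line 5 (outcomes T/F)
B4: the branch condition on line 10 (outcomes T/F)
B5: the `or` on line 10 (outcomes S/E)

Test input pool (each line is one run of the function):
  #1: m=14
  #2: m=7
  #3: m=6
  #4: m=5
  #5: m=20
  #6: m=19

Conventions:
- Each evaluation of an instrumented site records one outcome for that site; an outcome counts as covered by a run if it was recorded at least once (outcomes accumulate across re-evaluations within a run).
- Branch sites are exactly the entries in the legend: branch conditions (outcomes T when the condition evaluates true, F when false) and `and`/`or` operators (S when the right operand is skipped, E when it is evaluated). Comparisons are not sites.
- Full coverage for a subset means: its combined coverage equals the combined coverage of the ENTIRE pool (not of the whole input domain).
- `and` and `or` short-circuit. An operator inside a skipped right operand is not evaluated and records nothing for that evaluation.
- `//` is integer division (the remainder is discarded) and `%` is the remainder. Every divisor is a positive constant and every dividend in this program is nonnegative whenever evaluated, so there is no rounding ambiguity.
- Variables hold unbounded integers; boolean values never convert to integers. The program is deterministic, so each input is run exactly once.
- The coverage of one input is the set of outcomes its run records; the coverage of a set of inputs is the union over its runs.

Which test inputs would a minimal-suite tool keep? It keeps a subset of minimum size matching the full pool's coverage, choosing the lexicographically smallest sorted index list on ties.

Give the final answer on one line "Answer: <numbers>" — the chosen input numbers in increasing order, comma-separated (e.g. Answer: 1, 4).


input #1, m=14: outcomes B1=F, B2=E, B3=T, B4=F, B5=E
input #2, m=7: outcomes B1=F, B2=E, B3=T, B4=F, B5=E
input #3, m=6: outcomes B1=F, B2=E, B3=T, B4=F, B5=E
input #4, m=5: outcomes B1=F, B2=E, B3=T, B4=F, B5=E
input #5, m=20: outcomes B1=T, B2=E, B4=T, B5=E
input #6, m=19: outcomes B1=F, B2=E, B3=F, B4=T, B5=E
pool-wide coverage (8 outcomes): B1=T, B1=F, B2=E, B3=T, B3=F, B4=T, B4=F, B5=E
no size-1 subset reaches all 8 outcomes (best union: 5/8)
no size-2 subset reaches all 8 outcomes (best union: 7/8)
the canonical winner is {1, 5, 6}: size 3, full 8-outcome coverage, earliest index list among size-3 covers
Answer: 1, 5, 6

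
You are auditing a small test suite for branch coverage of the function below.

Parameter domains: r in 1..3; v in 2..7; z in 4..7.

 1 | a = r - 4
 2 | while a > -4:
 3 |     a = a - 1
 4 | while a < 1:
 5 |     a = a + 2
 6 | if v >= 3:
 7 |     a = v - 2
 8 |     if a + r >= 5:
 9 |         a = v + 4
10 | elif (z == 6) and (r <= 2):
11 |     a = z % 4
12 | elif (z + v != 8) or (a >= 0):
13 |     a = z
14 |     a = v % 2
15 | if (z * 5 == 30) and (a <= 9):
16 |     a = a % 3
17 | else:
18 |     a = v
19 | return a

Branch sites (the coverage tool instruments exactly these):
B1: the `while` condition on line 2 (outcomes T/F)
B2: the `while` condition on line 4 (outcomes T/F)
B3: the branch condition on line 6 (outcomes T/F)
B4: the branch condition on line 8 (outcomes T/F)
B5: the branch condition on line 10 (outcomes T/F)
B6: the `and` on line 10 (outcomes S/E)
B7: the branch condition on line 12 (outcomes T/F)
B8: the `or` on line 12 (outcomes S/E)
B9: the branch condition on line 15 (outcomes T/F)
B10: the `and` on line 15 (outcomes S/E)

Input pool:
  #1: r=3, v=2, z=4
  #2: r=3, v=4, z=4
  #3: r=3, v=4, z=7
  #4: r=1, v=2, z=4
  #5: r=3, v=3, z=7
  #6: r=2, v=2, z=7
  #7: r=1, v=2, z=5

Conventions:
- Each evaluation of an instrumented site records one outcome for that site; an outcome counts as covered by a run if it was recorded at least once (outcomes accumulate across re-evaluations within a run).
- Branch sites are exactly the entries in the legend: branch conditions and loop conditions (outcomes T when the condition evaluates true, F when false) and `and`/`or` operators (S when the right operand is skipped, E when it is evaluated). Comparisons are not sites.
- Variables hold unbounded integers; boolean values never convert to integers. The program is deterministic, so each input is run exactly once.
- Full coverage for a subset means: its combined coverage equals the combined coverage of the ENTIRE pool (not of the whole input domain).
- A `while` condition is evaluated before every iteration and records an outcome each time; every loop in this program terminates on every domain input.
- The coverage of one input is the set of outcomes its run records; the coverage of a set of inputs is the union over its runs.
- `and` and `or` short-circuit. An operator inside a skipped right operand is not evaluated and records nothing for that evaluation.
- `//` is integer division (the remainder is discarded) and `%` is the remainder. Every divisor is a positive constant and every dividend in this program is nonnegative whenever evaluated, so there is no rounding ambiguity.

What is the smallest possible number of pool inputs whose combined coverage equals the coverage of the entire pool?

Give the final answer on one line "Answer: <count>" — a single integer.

run #1 (r=3, v=2, z=4) records B1=T, B1=F, B2=T, B2=F, B3=F, B5=F, B6=S, B7=T, B8=S, B9=F, B10=S
run #2 (r=3, v=4, z=4) records B1=T, B1=F, B2=T, B2=F, B3=T, B4=T, B9=F, B10=S
run #3 (r=3, v=4, z=7) records B1=T, B1=F, B2=T, B2=F, B3=T, B4=T, B9=F, B10=S
run #4 (r=1, v=2, z=4) records B1=T, B1=F, B2=T, B2=F, B3=F, B5=F, B6=S, B7=T, B8=S, B9=F, B10=S
run #5 (r=3, v=3, z=7) records B1=T, B1=F, B2=T, B2=F, B3=T, B4=F, B9=F, B10=S
run #6 (r=2, v=2, z=7) records B1=T, B1=F, B2=T, B2=F, B3=F, B5=F, B6=S, B7=T, B8=S, B9=F, B10=S
run #7 (r=1, v=2, z=5) records B1=T, B1=F, B2=T, B2=F, B3=F, B5=F, B6=S, B7=T, B8=S, B9=F, B10=S
the full pool covers 14 outcomes: B1=T, B1=F, B2=T, B2=F, B3=T, B3=F, B4=T, B4=F, B5=F, B6=S, B7=T, B8=S, B9=F, B10=S
no size-1 subset reaches all 14 outcomes (best union: 11/14)
no size-2 subset reaches all 14 outcomes (best union: 13/14)
inputs {1, 2, 5} (size 3) cover everything; no size-3 subset with a lexicographically smaller index list covers all 14

Answer: 3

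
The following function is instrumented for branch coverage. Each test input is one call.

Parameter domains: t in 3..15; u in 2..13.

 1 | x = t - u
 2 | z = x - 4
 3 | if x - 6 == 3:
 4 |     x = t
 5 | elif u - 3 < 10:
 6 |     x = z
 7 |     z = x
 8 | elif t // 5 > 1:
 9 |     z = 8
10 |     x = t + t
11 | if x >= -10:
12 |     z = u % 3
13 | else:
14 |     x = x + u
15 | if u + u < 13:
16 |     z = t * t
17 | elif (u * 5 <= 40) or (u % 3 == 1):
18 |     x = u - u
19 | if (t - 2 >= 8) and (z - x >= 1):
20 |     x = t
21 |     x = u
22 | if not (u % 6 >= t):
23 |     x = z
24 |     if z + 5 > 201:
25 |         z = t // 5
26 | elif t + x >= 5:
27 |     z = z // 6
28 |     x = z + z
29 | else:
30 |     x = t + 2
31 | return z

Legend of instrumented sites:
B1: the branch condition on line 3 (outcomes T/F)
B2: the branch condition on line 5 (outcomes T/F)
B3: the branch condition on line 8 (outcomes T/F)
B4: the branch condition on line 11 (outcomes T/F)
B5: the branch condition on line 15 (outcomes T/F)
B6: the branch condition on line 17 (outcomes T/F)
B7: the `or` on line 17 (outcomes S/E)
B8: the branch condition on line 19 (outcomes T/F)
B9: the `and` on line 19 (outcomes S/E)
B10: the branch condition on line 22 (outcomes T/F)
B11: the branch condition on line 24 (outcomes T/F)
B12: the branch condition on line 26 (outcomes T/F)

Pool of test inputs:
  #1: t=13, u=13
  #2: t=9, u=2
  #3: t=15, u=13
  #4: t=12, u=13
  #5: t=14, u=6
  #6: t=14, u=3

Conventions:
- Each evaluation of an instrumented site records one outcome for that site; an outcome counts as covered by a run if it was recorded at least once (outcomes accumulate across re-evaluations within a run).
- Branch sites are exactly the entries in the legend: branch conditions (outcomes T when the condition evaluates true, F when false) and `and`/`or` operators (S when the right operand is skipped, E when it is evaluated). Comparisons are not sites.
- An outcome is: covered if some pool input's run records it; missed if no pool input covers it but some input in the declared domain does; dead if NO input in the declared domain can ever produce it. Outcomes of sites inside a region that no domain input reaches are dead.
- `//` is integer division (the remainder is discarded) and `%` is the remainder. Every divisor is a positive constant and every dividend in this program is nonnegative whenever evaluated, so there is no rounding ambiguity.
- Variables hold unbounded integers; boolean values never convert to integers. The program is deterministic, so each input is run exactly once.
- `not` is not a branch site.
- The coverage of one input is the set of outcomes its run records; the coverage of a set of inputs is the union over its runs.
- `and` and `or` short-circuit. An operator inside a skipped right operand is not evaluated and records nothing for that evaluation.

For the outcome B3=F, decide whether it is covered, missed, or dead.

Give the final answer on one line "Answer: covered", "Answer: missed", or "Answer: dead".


no pool input records B3=F
but domain input (t=3, u=13) does record it -> reachable, so missed
Answer: missed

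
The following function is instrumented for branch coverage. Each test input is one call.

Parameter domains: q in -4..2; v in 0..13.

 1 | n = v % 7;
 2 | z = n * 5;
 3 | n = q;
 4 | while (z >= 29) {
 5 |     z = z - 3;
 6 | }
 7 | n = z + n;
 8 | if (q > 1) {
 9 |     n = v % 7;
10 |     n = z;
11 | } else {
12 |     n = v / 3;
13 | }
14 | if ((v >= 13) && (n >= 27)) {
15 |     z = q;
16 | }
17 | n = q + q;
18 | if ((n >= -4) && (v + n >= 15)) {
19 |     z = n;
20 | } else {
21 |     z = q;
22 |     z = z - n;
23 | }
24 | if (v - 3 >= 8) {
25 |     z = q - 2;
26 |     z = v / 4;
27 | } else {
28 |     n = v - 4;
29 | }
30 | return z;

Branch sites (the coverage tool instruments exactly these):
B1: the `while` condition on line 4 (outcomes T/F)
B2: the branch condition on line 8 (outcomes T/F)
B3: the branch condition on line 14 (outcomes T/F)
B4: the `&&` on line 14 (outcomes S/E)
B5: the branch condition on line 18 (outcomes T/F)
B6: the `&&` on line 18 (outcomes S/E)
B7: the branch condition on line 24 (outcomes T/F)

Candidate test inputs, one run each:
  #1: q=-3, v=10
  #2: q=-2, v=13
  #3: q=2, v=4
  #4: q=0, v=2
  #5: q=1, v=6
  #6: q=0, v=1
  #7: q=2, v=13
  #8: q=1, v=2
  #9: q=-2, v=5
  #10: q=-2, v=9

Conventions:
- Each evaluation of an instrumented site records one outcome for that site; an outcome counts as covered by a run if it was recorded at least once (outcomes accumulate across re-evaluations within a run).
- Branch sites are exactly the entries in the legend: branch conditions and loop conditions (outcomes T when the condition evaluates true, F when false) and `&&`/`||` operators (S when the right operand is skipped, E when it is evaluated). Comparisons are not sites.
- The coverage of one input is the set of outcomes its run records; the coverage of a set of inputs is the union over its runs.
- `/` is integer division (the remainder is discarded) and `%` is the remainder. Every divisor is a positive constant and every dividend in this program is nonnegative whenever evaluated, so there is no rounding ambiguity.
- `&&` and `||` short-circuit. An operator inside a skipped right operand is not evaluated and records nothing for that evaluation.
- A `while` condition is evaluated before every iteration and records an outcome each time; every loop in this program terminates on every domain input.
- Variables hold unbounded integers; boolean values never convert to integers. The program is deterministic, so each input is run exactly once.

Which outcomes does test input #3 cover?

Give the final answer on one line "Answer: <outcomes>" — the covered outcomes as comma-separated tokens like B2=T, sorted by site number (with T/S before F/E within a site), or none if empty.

Simulating input #3 (q=2, v=4) step by step:
  B1->F, B2->T, B4->S, B3->F, B6->E, B5->F, B7->F
deduplicating events, the covered set is: B1=F, B2=T, B3=F, B4=S, B5=F, B6=E, B7=F

Answer: B1=F, B2=T, B3=F, B4=S, B5=F, B6=E, B7=F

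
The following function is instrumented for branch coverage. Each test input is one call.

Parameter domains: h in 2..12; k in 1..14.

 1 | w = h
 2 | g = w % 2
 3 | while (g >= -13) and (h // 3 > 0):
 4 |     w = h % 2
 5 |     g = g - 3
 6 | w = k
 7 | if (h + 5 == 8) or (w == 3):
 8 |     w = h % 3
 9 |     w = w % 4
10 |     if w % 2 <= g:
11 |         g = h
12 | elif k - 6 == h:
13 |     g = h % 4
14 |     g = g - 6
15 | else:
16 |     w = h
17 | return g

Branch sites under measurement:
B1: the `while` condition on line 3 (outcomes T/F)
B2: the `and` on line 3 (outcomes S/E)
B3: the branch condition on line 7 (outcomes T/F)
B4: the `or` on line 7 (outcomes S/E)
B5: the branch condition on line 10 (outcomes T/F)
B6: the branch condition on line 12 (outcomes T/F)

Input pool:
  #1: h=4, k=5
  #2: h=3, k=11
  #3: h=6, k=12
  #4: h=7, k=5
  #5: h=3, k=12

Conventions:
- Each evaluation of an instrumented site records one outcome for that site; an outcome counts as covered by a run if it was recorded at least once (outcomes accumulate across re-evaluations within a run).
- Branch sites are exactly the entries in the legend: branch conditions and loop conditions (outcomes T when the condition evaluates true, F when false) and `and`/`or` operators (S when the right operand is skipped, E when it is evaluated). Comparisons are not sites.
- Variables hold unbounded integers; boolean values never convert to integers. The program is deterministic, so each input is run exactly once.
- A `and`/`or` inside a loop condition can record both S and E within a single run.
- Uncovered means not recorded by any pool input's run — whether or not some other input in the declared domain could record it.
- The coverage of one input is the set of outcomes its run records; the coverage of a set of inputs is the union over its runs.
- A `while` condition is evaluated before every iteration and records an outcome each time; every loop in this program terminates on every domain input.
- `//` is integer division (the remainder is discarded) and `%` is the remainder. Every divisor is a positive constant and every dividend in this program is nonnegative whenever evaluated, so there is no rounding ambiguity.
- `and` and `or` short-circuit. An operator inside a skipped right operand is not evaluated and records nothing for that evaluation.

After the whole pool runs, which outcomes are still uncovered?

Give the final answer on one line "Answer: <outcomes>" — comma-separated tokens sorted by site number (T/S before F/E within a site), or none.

#1 (h=4, k=5) -> B2->E, B1->T, B2->E, B1->T, B2->E, B1->T, B2->E, B1->T, B2->E, B1->T, B2->S, B1->F, B4->E, B3->F, ...; covered: B1=T, B1=F, B2=S, B2=E, B3=F, B4=E, B6=F
#2 (h=3, k=11) -> B2->E, B1->T, B2->E, B1->T, B2->E, B1->T, B2->E, B1->T, B2->E, B1->T, B2->S, B1->F, B4->S, B3->T, ...; covered: B1=T, B1=F, B2=S, B2=E, B3=T, B4=S, B5=F
#3 (h=6, k=12) -> B2->E, B1->T, B2->E, B1->T, B2->E, B1->T, B2->E, B1->T, B2->E, B1->T, B2->S, B1->F, B4->E, B3->F, ...; covered: B1=T, B1=F, B2=S, B2=E, B3=F, B4=E, B6=T
#4 (h=7, k=5) -> B2->E, B1->T, B2->E, B1->T, B2->E, B1->T, B2->E, B1->T, B2->E, B1->T, B2->S, B1->F, B4->E, B3->F, ...; covered: B1=T, B1=F, B2=S, B2=E, B3=F, B4=E, B6=F
#5 (h=3, k=12) -> B2->E, B1->T, B2->E, B1->T, B2->E, B1->T, B2->E, B1->T, B2->E, B1->T, B2->S, B1->F, B4->S, B3->T, ...; covered: B1=T, B1=F, B2=S, B2=E, B3=T, B4=S, B5=F
union over the pool: B1=T, B1=F, B2=S, B2=E, B3=T, B3=F, B4=S, B4=E, B5=F, B6=T, B6=F
uncovered (1 of 12): B5=T

Answer: B5=T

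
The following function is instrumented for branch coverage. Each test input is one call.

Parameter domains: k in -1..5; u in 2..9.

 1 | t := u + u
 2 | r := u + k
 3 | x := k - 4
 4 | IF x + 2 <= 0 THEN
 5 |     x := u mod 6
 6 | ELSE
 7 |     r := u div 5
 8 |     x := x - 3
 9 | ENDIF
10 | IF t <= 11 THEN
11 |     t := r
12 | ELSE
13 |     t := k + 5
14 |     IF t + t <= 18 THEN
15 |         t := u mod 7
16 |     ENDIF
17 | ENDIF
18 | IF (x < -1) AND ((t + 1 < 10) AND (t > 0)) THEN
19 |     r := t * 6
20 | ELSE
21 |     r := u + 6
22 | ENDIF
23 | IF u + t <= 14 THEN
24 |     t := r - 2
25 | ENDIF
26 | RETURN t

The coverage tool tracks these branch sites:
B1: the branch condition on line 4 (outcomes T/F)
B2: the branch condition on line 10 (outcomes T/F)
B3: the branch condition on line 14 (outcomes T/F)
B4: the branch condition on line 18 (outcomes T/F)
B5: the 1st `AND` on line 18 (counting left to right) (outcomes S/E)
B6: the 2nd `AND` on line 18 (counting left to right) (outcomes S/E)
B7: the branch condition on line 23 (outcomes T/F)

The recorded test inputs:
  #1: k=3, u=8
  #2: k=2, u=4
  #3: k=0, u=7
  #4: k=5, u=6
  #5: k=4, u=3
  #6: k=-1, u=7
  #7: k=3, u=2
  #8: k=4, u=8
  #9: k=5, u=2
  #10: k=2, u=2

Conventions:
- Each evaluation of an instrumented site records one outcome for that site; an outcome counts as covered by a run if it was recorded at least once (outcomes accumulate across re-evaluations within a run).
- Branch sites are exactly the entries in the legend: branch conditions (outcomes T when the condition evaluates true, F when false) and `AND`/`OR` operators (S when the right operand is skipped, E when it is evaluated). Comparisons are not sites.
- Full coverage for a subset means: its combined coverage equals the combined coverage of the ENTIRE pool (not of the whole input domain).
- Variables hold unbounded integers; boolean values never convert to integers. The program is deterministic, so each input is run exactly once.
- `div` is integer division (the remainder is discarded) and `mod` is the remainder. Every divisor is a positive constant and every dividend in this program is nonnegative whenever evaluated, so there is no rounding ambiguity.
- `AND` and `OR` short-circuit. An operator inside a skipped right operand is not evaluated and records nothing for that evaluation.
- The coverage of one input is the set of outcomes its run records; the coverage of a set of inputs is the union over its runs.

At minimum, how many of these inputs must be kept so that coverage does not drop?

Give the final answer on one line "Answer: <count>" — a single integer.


run #1 (k=3, u=8) records B1=F, B2=F, B3=T, B4=T, B5=E, B6=E, B7=T
run #2 (k=2, u=4) records B1=T, B2=T, B4=F, B5=S, B7=T
run #3 (k=0, u=7) records B1=T, B2=F, B3=T, B4=F, B5=S, B7=T
run #4 (k=5, u=6) records B1=F, B2=F, B3=F, B4=F, B5=E, B6=S, B7=F
run #5 (k=4, u=3) records B1=F, B2=T, B4=F, B5=E, B6=E, B7=T
run #6 (k=-1, u=7) records B1=T, B2=F, B3=T, B4=F, B5=S, B7=T
run #7 (k=3, u=2) records B1=F, B2=T, B4=F, B5=E, B6=E, B7=T
run #8 (k=4, u=8) records B1=F, B2=F, B3=T, B4=T, B5=E, B6=E, B7=T
run #9 (k=5, u=2) records B1=F, B2=T, B4=F, B5=E, B6=E, B7=T
run #10 (k=2, u=2) records B1=T, B2=T, B4=F, B5=S, B7=T
union over all inputs: B1=T, B1=F, B2=T, B2=F, B3=T, B3=F, B4=T, B4=F, B5=S, B5=E, B6=S, B6=E, B7=T, B7=F (14 outcomes)
checked all size-1 subsets: none covers 14 outcomes (max 7/14)
checked all size-2 subsets: none covers 14 outcomes (max 11/14)
size 3: inputs {1, 2, 4} cover all 14 outcomes, and no lexicographically smaller subset of this size does
Answer: 3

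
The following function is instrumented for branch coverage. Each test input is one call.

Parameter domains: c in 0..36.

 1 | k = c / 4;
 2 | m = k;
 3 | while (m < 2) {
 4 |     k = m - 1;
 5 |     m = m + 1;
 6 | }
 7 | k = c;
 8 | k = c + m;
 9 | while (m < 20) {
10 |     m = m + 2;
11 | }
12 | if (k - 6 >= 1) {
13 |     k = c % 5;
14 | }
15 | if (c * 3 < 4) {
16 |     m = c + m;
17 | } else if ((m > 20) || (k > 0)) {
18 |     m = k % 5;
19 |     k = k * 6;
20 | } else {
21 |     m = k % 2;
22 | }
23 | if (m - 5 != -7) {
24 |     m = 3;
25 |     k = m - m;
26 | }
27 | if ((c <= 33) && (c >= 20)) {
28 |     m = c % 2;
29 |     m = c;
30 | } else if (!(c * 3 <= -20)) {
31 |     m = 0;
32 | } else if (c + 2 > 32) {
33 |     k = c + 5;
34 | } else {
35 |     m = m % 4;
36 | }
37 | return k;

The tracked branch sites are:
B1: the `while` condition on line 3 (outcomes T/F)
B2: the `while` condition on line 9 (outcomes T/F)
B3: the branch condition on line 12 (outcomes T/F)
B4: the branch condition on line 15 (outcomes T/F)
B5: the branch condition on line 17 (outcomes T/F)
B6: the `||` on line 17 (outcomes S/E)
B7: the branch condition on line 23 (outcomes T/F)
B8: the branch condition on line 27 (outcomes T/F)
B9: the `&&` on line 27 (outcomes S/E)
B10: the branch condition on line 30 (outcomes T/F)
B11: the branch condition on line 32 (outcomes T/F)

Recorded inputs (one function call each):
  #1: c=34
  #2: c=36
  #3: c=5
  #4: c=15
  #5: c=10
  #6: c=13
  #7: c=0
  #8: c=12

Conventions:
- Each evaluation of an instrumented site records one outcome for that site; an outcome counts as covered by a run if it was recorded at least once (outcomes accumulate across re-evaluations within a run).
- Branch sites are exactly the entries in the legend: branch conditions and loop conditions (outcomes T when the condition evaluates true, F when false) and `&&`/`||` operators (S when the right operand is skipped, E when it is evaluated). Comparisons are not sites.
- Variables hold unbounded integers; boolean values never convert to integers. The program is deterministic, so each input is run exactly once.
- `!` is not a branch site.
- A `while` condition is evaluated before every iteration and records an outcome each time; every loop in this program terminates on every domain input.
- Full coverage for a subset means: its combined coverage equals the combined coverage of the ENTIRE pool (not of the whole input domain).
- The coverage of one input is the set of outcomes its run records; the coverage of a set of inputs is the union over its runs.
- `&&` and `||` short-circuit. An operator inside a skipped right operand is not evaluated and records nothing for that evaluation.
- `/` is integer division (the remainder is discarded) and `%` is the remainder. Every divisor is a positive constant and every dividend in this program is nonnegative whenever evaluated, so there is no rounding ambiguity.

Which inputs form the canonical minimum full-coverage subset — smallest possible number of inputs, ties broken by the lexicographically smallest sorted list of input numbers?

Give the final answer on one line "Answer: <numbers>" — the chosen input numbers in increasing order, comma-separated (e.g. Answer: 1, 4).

test 1 (c=34) fires B1->F, B2->T, B2->T, B2->T, B2->T, B2->T, B2->T, B2->F, B3->T, B4->F, B6->E, B5->T, B7->T, B9->S, ...; hits B1=F, B2=T, B2=F, B3=T, B4=F, B5=T, B6=E, B7=T, B8=F, B9=S, B10=T
test 2 (c=36) fires B1->F, B2->T, B2->T, B2->T, B2->T, B2->T, B2->T, B2->F, B3->T, B4->F, B6->S, B5->T, B7->T, B9->S, ...; hits B1=F, B2=T, B2=F, B3=T, B4=F, B5=T, B6=S, B7=T, B8=F, B9=S, B10=T
test 3 (c=5) fires B1->T, B1->F, B2->T, B2->T, B2->T, B2->T, B2->T, B2->T, B2->T, B2->T, B2->T, B2->F, B3->T, B4->F, ...; hits B1=T, B1=F, B2=T, B2=F, B3=T, B4=F, B5=F, B6=E, B7=T, B8=F, B9=E, B10=T
test 4 (c=15) fires B1->F, B2->T, B2->T, B2->T, B2->T, B2->T, B2->T, B2->T, B2->T, B2->T, B2->F, B3->T, B4->F, B6->S, ...; hits B1=F, B2=T, B2=F, B3=T, B4=F, B5=T, B6=S, B7=T, B8=F, B9=E, B10=T
test 5 (c=10) fires B1->F, B2->T, B2->T, B2->T, B2->T, B2->T, B2->T, B2->T, B2->T, B2->T, B2->F, B3->T, B4->F, B6->E, ...; hits B1=F, B2=T, B2=F, B3=T, B4=F, B5=F, B6=E, B7=T, B8=F, B9=E, B10=T
test 6 (c=13) fires B1->F, B2->T, B2->T, B2->T, B2->T, B2->T, B2->T, B2->T, B2->T, B2->T, B2->F, B3->T, B4->F, B6->S, ...; hits B1=F, B2=T, B2=F, B3=T, B4=F, B5=T, B6=S, B7=T, B8=F, B9=E, B10=T
test 7 (c=0) fires B1->T, B1->T, B1->F, B2->T, B2->T, B2->T, B2->T, B2->T, B2->T, B2->T, B2->T, B2->T, B2->F, B3->F, ...; hits B1=T, B1=F, B2=T, B2=F, B3=F, B4=T, B7=T, B8=F, B9=E, B10=T
test 8 (c=12) fires B1->F, B2->T, B2->T, B2->T, B2->T, B2->T, B2->T, B2->T, B2->T, B2->T, B2->F, B3->T, B4->F, B6->S, ...; hits B1=F, B2=T, B2=F, B3=T, B4=F, B5=T, B6=S, B7=T, B8=F, B9=E, B10=T
together the pool reaches 17 outcomes: B1=T, B1=F, B2=T, B2=F, B3=T, B3=F, B4=T, B4=F, B5=T, B5=F, B6=S, B6=E, B7=T, B8=F, B9=S, B9=E, B10=T
checked all size-1 subsets: none covers 17 outcomes (max 12/17)
checked all size-2 subsets: none covers 17 outcomes (max 15/17)
inputs {2, 3, 7} (size 3) cover everything; no size-3 subset with a lexicographically smaller index list covers all 17

Answer: 2, 3, 7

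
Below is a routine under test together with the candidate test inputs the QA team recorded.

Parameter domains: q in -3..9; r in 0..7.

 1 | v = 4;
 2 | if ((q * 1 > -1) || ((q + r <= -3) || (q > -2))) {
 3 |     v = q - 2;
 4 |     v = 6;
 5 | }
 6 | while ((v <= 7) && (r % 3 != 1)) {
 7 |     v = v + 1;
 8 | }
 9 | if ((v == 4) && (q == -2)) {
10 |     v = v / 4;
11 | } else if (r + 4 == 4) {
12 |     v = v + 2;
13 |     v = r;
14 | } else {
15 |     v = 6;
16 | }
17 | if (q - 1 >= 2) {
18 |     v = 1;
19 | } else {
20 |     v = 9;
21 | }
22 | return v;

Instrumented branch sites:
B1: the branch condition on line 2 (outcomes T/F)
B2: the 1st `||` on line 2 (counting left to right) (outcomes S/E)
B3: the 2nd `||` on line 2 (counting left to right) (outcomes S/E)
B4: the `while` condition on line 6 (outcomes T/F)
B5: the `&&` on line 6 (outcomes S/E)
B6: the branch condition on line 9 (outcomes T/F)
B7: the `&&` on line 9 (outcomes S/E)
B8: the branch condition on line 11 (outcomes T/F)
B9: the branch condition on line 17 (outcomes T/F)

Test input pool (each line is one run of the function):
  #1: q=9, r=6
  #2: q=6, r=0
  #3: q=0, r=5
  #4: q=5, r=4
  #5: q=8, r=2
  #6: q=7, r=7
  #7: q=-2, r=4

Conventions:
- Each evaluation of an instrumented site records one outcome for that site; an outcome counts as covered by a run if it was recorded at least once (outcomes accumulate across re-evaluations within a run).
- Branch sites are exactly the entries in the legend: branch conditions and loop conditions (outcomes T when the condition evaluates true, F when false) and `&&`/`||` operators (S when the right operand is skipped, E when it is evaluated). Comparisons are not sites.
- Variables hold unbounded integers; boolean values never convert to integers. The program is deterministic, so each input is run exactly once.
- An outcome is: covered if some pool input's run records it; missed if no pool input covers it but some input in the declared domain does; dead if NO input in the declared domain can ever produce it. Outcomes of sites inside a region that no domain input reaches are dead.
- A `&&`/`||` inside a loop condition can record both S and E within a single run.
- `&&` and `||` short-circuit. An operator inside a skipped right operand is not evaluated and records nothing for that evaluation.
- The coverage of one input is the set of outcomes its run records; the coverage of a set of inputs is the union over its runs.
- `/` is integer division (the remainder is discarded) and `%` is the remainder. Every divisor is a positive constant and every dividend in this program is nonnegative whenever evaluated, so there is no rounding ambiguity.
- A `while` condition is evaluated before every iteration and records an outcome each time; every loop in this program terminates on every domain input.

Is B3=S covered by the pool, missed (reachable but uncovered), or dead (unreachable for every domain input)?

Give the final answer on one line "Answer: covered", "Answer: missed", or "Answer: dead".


no pool input records B3=S
but domain input (q=-3, r=0) does record it -> reachable, so missed
Answer: missed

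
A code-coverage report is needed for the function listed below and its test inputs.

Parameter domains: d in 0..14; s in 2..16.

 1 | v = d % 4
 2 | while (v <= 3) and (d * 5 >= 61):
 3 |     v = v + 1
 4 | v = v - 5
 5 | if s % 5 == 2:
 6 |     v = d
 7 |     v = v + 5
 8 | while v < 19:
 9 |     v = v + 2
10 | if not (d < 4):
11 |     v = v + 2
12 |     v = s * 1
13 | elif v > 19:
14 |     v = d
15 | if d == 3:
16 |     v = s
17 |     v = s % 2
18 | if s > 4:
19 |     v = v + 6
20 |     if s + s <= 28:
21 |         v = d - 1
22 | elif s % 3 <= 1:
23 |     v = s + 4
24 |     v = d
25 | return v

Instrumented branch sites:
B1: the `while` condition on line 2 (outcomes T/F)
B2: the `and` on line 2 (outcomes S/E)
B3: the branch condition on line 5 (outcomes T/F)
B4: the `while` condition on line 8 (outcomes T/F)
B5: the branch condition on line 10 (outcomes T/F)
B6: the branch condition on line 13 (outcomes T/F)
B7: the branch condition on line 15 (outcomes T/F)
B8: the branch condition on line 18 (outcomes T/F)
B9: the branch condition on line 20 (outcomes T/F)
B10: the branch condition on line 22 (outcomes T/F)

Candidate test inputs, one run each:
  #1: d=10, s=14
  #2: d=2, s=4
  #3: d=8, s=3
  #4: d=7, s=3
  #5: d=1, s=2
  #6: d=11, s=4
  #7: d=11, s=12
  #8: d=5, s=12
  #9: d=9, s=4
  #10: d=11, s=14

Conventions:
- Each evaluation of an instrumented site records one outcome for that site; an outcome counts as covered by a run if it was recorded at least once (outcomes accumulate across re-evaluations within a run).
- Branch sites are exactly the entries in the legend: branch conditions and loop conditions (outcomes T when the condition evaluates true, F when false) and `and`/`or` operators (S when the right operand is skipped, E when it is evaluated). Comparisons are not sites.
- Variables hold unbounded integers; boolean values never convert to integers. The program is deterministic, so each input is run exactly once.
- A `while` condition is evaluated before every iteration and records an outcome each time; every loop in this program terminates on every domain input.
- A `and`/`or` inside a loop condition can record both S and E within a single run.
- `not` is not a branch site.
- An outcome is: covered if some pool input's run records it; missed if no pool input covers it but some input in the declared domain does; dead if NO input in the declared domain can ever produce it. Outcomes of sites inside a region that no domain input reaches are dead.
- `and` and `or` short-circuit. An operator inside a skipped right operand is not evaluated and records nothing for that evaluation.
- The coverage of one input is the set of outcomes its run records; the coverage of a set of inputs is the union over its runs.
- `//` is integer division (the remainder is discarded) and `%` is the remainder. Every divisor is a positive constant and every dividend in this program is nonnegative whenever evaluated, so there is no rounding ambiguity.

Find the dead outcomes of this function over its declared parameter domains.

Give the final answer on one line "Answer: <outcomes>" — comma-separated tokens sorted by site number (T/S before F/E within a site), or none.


exhaustive pass over the 225-input domain:
  reachable outcomes have witnesses, e.g. B1=T (e.g. d=13, s=2), B1=F (e.g. d=0, s=2), B2=S (e.g. d=13, s=2), B2=E (e.g. d=0, s=2)
Answer: none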